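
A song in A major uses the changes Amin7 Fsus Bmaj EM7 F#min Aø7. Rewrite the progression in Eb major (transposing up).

Ebmin7 Cbsus Fmaj BbM7 Cmin Ebø7

A major up to Eb major is a diminished fifth; each chord root moves by that interval while the quality stays the same.
Amin7: root A up a diminished fifth → Eb, giving Ebmin7.
Fsus: root F up a diminished fifth → Cb, giving Cbsus.
Bmaj: root B up a diminished fifth → F, giving Fmaj.
EM7: root E up a diminished fifth → Bb, giving BbM7.
F#min: root F# up a diminished fifth → C, giving Cmin.
Aø7: root A up a diminished fifth → Eb, giving Ebø7.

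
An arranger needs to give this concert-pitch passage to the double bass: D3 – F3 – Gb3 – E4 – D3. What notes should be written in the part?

Written C4 sounds as C3 on the double bass, so concert pitches are written a perfect octave up.
D3 -> D4
F3 -> F4
Gb3 -> Gb4
E4 -> E5
D3 -> D4

D4 F4 Gb4 E5 D4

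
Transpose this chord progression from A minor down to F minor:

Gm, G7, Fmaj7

Ebm Eb7 Dbmaj7

A minor down to F minor is a major third; each chord root moves by that interval while the quality stays the same.
Gm: root G down a major third → Eb, giving Ebm.
G7: root G down a major third → Eb, giving Eb7.
Fmaj7: root F down a major third → Db, giving Dbmaj7.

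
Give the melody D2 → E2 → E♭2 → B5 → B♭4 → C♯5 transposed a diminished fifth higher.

Ab2 Bb2 Bbb2 F6 Fb5 G5

D2 becomes Ab2
E2 becomes Bb2
Eb2 becomes Bbb2
B5 becomes F6
Bb4 becomes Fb5
C#5 becomes G5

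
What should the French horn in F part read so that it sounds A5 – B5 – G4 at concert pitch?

E6 F#6 D5

Written C4 sounds as F3 on the French horn in F, so concert pitches are written a perfect fifth up.
A5 gives E6
B5 gives F#6
G4 gives D5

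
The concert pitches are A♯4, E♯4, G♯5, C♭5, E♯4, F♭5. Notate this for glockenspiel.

A#2 E#2 G#3 Cb3 E#2 Fb3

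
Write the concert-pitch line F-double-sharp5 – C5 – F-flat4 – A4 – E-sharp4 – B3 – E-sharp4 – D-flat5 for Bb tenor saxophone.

G##6 D6 Gb5 B5 F##5 C#5 F##5 Eb6

The Bb tenor saxophone sounds a major ninth below written, so the written part must be a major ninth above concert — transpose each note up.
F##5 gives G##6
C5 gives D6
Fb4 gives Gb5
A4 gives B5
E#4 gives F##5
B3 gives C#5
E#4 gives F##5
Db5 gives Eb6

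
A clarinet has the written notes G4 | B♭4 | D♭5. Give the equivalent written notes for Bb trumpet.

F#4 A4 C5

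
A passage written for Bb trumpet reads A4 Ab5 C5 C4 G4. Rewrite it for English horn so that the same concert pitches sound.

First find concert pitch: the Bb trumpet sounds a major second below written, so A4 Ab5 C5 C4 G4 sounds G4 Gb5 Bb4 Bb3 F4.
Then write for English horn: it sounds a perfect fifth below written, so the part must be a perfect fifth above concert.
G4 → D5
Gb5 → Db6
Bb4 → F5
Bb3 → F4
F4 → C5

D5 Db6 F5 F4 C5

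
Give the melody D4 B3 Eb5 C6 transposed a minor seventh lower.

E3 C#3 F4 D5

D4 -> E3
B3 -> C#3
Eb5 -> F4
C6 -> D5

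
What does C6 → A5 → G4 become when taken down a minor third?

A5 F#5 E4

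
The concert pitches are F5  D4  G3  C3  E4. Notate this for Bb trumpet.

Written C4 sounds as Bb3 on the Bb trumpet, so concert pitches are written a major second up.
F5 → G5
D4 → E4
G3 → A3
C3 → D3
E4 → F#4

G5 E4 A3 D3 F#4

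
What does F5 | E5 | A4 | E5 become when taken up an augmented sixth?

D#6 C##6 F##5 C##6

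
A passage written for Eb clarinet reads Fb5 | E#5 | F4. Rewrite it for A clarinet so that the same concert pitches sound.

First find concert pitch: the Eb clarinet sounds a minor third above written, so Fb5 E#5 F4 sounds Abb5 G#5 Ab4.
Then write for A clarinet: it sounds a minor third below written, so the part must be a minor third above concert.
Abb5 → Cbb6
G#5 → B5
Ab4 → Cb5

Cbb6 B5 Cb5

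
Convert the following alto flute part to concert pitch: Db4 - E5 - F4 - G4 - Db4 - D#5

Ab3 B4 C4 D4 Ab3 A#4

The alto flute sounds a perfect fourth below written, so transpose each written note down a perfect fourth.
Db4 gives Ab3
E5 gives B4
F4 gives C4
G4 gives D4
Db4 gives Ab3
D#5 gives A#4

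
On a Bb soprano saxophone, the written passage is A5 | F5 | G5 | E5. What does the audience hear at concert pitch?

The Bb soprano saxophone sounds a major second below written, so transpose each written note down a major second.
A5 -> G5
F5 -> Eb5
G5 -> F5
E5 -> D5

G5 Eb5 F5 D5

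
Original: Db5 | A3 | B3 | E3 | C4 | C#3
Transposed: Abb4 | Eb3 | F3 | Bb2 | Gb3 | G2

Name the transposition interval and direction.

down an augmented fourth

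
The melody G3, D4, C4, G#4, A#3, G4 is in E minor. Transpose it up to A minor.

C4 G4 F4 C#5 D#4 C5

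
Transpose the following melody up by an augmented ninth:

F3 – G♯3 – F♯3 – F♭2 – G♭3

G#4 A##4 G##4 G3 A4

F3 to G#4
G#3 to A##4
F#3 to G##4
Fb2 to G3
Gb3 to A4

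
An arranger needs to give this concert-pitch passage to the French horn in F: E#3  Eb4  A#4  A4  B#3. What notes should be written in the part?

B#3 Bb4 E#5 E5 F##4

Written C4 sounds as F3 on the French horn in F, so concert pitches are written a perfect fifth up.
E#3 gives B#3
Eb4 gives Bb4
A#4 gives E#5
A4 gives E5
B#3 gives F##4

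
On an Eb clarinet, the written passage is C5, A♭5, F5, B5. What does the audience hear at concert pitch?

Written C4 on the Eb clarinet sounds as Eb4, a minor third higher; apply that shift to every note.
C5 → Eb5
Ab5 → Cb6
F5 → Ab5
B5 → D6

Eb5 Cb6 Ab5 D6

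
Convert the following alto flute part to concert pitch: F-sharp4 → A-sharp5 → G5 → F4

C#4 E#5 D5 C4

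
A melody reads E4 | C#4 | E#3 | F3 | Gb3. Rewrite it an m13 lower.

E4 to G#2
C#4 to E#2
E#3 to G##1
F3 to A1
Gb3 to Bb1

G#2 E#2 G##1 A1 Bb1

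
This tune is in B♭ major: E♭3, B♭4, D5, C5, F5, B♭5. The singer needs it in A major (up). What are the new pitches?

From B♭ up to A is a major seventh; apply that to each pitch.
Eb3 → D4
Bb4 → A5
D5 → C#6
C5 → B5
F5 → E6
Bb5 → A6

D4 A5 C#6 B5 E6 A6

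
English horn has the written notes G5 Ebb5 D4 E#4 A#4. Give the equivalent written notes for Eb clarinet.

First find concert pitch: the English horn sounds a perfect fifth below written, so G5 Ebb5 D4 E#4 A#4 sounds C5 Abb4 G3 A#3 D#4.
Then write for Eb clarinet: it sounds a minor third above written, so the part must be a minor third below concert.
C5 → A4
Abb4 → Fb4
G3 → E3
A#3 → F##3
D#4 → B#3

A4 Fb4 E3 F##3 B#3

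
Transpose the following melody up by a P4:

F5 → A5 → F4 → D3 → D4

Bb5 D6 Bb4 G3 G4

F5 up a perfect fourth is Bb5.
A5: a fourth up reaches D, and 5 semitones makes it D6.
F4: a fourth up reaches B, and 5 semitones makes it Bb4.
D3 up a perfect fourth is G3.
D4 up a perfect fourth is G4.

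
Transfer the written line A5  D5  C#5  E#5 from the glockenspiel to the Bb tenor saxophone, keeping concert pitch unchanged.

First find concert pitch: the glockenspiel sounds a perfect fifteenth above written, so A5 D5 C#5 E#5 sounds A7 D7 C#7 E#7.
Then write for Bb tenor saxophone: it sounds a major ninth below written, so the part must be a major ninth above concert.
A7 → B8
D7 → E8
C#7 → D#8
E#7 → F##8

B8 E8 D#8 F##8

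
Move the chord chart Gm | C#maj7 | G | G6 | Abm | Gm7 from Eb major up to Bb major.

Dm G#maj7 D D6 Ebm Dm7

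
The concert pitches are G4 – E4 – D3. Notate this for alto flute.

Written C4 sounds as G3 on the alto flute, so concert pitches are written a perfect fourth up.
G4 → C5
E4 → A4
D3 → G3

C5 A4 G3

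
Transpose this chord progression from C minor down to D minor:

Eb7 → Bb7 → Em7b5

C minor down to D minor is a minor seventh; each chord root moves by that interval while the quality stays the same.
Eb7: root Eb down a minor seventh → F, giving F7.
Bb7: root Bb down a minor seventh → C, giving C7.
Em7b5: root E down a minor seventh → F#, giving F#m7b5.

F7 C7 F#m7b5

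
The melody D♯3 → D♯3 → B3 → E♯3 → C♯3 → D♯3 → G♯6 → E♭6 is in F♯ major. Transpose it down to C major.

A2 A2 F3 B2 G2 A2 D6 Bbb5

F♯ major to C major down is an augmented fourth, so every note moves down by that interval.
D#3 to A2
D#3 to A2
B3 to F3
E#3 to B2
C#3 to G2
D#3 to A2
G#6 to D6
Eb6 to Bbb5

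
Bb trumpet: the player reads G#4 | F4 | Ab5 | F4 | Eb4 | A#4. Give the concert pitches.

F#4 Eb4 Gb5 Eb4 Db4 G#4

Written C4 on the Bb trumpet sounds as Bb3, a major second lower; apply that shift to every note.
G#4 to F#4
F4 to Eb4
Ab5 to Gb5
F4 to Eb4
Eb4 to Db4
A#4 to G#4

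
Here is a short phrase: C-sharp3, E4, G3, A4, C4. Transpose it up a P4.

F#3 A4 C4 D5 F4

C#3 becomes F#3
E4 becomes A4
G3 becomes C4
A4 becomes D5
C4 becomes F4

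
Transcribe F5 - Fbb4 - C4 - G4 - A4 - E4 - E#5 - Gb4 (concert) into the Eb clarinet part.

D5 Dbb4 A3 E4 F#4 C#4 C##5 Eb4

The Eb clarinet sounds a minor third above written, so the written part must be a minor third below concert — transpose each note down.
F5 → D5
Fbb4 → Dbb4
C4 → A3
G4 → E4
A4 → F#4
E4 → C#4
E#5 → C##5
Gb4 → Eb4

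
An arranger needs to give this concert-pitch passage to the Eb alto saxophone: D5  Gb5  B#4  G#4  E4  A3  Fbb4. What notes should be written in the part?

The Eb alto saxophone sounds a major sixth below written, so the written part must be a major sixth above concert — transpose each note up.
D5 → B5
Gb5 → Eb6
B#4 → G##5
G#4 → E#5
E4 → C#5
A3 → F#4
Fbb4 → Dbb5

B5 Eb6 G##5 E#5 C#5 F#4 Dbb5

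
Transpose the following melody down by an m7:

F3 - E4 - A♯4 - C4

F3 down a minor seventh is G2.
E4: a seventh down reaches F, and 10 semitones makes it F#3.
A minor seventh down from A#4 gives B#3.
C4 down a minor seventh is D3.

G2 F#3 B#3 D3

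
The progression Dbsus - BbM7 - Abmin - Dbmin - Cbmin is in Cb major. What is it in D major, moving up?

Esus C#M7 Bmin Emin Dmin

Cb major up to D major is an augmented second; each chord root moves by that interval while the quality stays the same.
Dbsus: root Db up an augmented second → E, giving Esus.
BbM7: root Bb up an augmented second → C#, giving C#M7.
Abmin: root Ab up an augmented second → B, giving Bmin.
Dbmin: root Db up an augmented second → E, giving Emin.
Cbmin: root Cb up an augmented second → D, giving Dmin.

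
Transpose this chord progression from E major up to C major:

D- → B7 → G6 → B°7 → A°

E major up to C major is a minor sixth; each chord root moves by that interval while the quality stays the same.
D-: root D up a minor sixth → Bb, giving Bb-.
B7: root B up a minor sixth → G, giving G7.
G6: root G up a minor sixth → Eb, giving Eb6.
B°7: root B up a minor sixth → G, giving G°7.
A°: root A up a minor sixth → F, giving F°.

Bb- G7 Eb6 G°7 F°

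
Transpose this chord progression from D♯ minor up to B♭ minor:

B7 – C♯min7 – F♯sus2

D♯ minor up to B♭ minor is a diminished sixth; each chord root moves by that interval while the quality stays the same.
B7: root B up a diminished sixth → Gb, giving Gb7.
C♯min7: root C♯ up a diminished sixth → Ab, giving Abmin7.
F♯sus2: root F♯ up a diminished sixth → Db, giving Dbsus2.

Gb7 Abmin7 Dbsus2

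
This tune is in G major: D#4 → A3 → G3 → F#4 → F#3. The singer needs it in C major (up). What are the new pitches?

G#4 D4 C4 B4 B3

G major to C major up is a perfect fourth, so every note moves up by that interval.
D#4 to G#4
A3 to D4
G3 to C4
F#4 to B4
F#3 to B3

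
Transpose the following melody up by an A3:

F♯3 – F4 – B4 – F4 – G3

A##3 A#4 D##5 A#4 B#3

F#3: a third up reaches A, and 5 semitones makes it A##3.
An augmented third up from F4 gives A#4.
B4 up an augmented third is D##5.
An augmented third up from F4 gives A#4.
G3: a third up reaches B, and 5 semitones makes it B#3.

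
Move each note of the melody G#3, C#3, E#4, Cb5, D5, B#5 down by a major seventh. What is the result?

A2 D2 F#3 Dbb4 Eb4 C#5

G#3 down a major seventh is A2.
A major seventh down from C#3 gives D2.
E#4 down a major seventh is F#3.
Cb5 down a major seventh is Dbb4.
A major seventh down from D5 gives Eb4.
B#5: a seventh down reaches C, and 11 semitones makes it C#5.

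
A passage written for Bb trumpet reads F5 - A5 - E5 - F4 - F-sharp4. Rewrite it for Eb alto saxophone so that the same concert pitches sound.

C6 E6 B5 C5 C#5

First find concert pitch: the Bb trumpet sounds a major second below written, so F5 A5 E5 F4 F-sharp4 sounds Eb5 G5 D5 Eb4 E4.
Then write for Eb alto saxophone: it sounds a major sixth below written, so the part must be a major sixth above concert.
Eb5 → C6
G5 → E6
D5 → B5
Eb4 → C5
E4 → C#5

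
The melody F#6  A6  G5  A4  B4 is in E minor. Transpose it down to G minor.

A5 C6 Bb4 C4 D4

E minor to G minor down is a major sixth, so every note moves down by that interval.
F#6 gives A5
A6 gives C6
G5 gives Bb4
A4 gives C4
B4 gives D4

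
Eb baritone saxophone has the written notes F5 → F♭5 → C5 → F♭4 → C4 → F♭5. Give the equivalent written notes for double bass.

First find concert pitch: the Eb baritone saxophone sounds a major thirteenth below written, so F5 F♭5 C5 F♭4 C4 F♭5 sounds Ab3 Abb3 Eb3 Abb2 Eb2 Abb3.
Then write for double bass: it sounds a perfect octave below written, so the part must be a perfect octave above concert.
Ab3 → Ab4
Abb3 → Abb4
Eb3 → Eb4
Abb2 → Abb3
Eb2 → Eb3
Abb3 → Abb4

Ab4 Abb4 Eb4 Abb3 Eb3 Abb4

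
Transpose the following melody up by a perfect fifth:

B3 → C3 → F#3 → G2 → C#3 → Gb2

F#4 G3 C#4 D3 G#3 Db3

A perfect fifth up from B3 gives F#4.
C3: a fifth up reaches G, and 7 semitones makes it G3.
F#3 up a perfect fifth is C#4.
A perfect fifth up from G2 gives D3.
C#3 up a perfect fifth is G#3.
A perfect fifth up from Gb2 gives Db3.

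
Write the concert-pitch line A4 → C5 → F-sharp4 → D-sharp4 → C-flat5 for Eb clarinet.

F#4 A4 D#4 B#3 Ab4

The Eb clarinet sounds a minor third above written, so the written part must be a minor third below concert — transpose each note down.
A4 becomes F#4
C5 becomes A4
F#4 becomes D#4
D#4 becomes B#3
Cb5 becomes Ab4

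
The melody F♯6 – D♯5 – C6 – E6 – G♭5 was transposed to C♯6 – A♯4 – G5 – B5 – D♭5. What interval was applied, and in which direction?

down a perfect fourth

Take the first pair: F#6 → C#6. F to C spans 4 letter names, so the interval is some kind of fourth.
C#6 to F#6 is 5 semitones, which makes it a perfect fourth; the second version is lower, so the direction is down.
Checking another pair — Gb5 → Db5 — gives the same interval.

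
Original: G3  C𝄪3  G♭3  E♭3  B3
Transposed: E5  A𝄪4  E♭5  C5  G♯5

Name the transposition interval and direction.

up a major thirteenth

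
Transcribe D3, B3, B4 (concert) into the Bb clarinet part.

E3 C#4 C#5

Written C4 sounds as Bb3 on the Bb clarinet, so concert pitches are written a major second up.
D3 gives E3
B3 gives C#4
B4 gives C#5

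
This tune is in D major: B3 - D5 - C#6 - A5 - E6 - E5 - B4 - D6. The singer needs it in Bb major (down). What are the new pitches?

G3 Bb4 A5 F5 C6 C5 G4 Bb5

From D down to Bb is a major third; apply that to each pitch.
B3 becomes G3
D5 becomes Bb4
C#6 becomes A5
A5 becomes F5
E6 becomes C6
E5 becomes C5
B4 becomes G4
D6 becomes Bb5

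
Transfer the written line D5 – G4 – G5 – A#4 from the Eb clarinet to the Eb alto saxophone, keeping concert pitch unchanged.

D6 G5 G6 A#5

First find concert pitch: the Eb clarinet sounds a minor third above written, so D5 G4 G5 A#4 sounds F5 Bb4 Bb5 C#5.
Then write for Eb alto saxophone: it sounds a major sixth below written, so the part must be a major sixth above concert.
F5 → D6
Bb4 → G5
Bb5 → G6
C#5 → A#5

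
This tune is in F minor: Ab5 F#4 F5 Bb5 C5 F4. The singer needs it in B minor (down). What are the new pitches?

D5 B#3 B4 E5 F#4 B3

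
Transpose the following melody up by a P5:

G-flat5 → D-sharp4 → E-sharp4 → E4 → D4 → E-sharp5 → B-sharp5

Db6 A#4 B#4 B4 A4 B#5 F##6

Gb5 -> Db6
D#4 -> A#4
E#4 -> B#4
E4 -> B4
D4 -> A4
E#5 -> B#5
B#5 -> F##6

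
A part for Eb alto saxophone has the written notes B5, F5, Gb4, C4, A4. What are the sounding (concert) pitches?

D5 Ab4 Bbb3 Eb3 C4

Written C4 on the Eb alto saxophone sounds as Eb3, a major sixth lower; apply that shift to every note.
B5 -> D5
F5 -> Ab4
Gb4 -> Bbb3
C4 -> Eb3
A4 -> C4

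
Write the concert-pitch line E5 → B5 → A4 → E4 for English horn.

B5 F#6 E5 B4

Written C4 sounds as F3 on the English horn, so concert pitches are written a perfect fifth up.
E5 becomes B5
B5 becomes F#6
A4 becomes E5
E4 becomes B4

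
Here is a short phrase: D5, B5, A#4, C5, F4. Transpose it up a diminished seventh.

Cb6 Ab6 G5 Bbb5 Ebb5

D5: a seventh up reaches C, and 9 semitones makes it Cb6.
A diminished seventh up from B5 gives Ab6.
A#4 up a diminished seventh is G5.
C5 up a diminished seventh is Bbb5.
A diminished seventh up from F4 gives Ebb5.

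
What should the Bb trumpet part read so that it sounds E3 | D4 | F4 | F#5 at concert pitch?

F#3 E4 G4 G#5

The Bb trumpet sounds a major second below written, so the written part must be a major second above concert — transpose each note up.
E3 becomes F#3
D4 becomes E4
F4 becomes G4
F#5 becomes G#5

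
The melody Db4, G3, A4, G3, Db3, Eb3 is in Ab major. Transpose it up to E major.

Ab major to E major up is an augmented fifth, so every note moves up by that interval.
Db4 to A4
G3 to D#4
A4 to E#5
G3 to D#4
Db3 to A3
Eb3 to B3

A4 D#4 E#5 D#4 A3 B3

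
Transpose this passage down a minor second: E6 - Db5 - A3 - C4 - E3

E6 down a minor second is D#6.
A minor second down from Db5 gives C5.
A3: a second down reaches G, and 1 semitone makes it G#3.
C4: a second down reaches B, and 1 semitone makes it B3.
E3 down a minor second is D#3.

D#6 C5 G#3 B3 D#3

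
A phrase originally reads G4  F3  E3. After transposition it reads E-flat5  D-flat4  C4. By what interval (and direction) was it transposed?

Take the first pair: G4 → Eb5. G to E spans 6 letter names, so the interval is some kind of sixth.
G4 to Eb5 is 8 semitones, which makes it a minor sixth; the second version is higher, so the direction is up.
Checking another pair — E3 → C4 — gives the same interval.

up a minor sixth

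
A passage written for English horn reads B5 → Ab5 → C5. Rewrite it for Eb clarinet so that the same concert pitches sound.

C#5 Bb4 D4

First find concert pitch: the English horn sounds a perfect fifth below written, so B5 Ab5 C5 sounds E5 Db5 F4.
Then write for Eb clarinet: it sounds a minor third above written, so the part must be a minor third below concert.
E5 → C#5
Db5 → Bb4
F4 → D4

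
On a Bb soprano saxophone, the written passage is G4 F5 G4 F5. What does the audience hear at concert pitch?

Written C4 on the Bb soprano saxophone sounds as Bb3, a major second lower; apply that shift to every note.
G4 to F4
F5 to Eb5
G4 to F4
F5 to Eb5

F4 Eb5 F4 Eb5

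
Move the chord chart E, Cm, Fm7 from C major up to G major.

C major up to G major is a perfect fifth; each chord root moves by that interval while the quality stays the same.
E: root E up a perfect fifth → B, giving B.
Cm: root C up a perfect fifth → G, giving Gm.
Fm7: root F up a perfect fifth → C, giving Cm7.

B Gm Cm7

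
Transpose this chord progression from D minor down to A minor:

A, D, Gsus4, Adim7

D minor down to A minor is a perfect fourth; each chord root moves by that interval while the quality stays the same.
A: root A down a perfect fourth → E, giving E.
D: root D down a perfect fourth → A, giving A.
Gsus4: root G down a perfect fourth → D, giving Dsus4.
Adim7: root A down a perfect fourth → E, giving Edim7.

E A Dsus4 Edim7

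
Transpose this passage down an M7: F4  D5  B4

F4 becomes Gb3
D5 becomes Eb4
B4 becomes C4

Gb3 Eb4 C4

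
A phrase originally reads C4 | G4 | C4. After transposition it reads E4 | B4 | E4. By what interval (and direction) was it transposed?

Take the first pair: C4 → E4. C to E spans 3 letter names, so the interval is some kind of third.
C4 to E4 is 4 semitones, which makes it a major third; the second version is higher, so the direction is up.
Checking another pair — C4 → E4 — gives the same interval.

up a major third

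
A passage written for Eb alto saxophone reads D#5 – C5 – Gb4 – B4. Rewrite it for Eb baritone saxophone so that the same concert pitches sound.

D#6 C6 Gb5 B5

First find concert pitch: the Eb alto saxophone sounds a major sixth below written, so D#5 C5 Gb4 B4 sounds F#4 Eb4 Bbb3 D4.
Then write for Eb baritone saxophone: it sounds a major thirteenth below written, so the part must be a major thirteenth above concert.
F#4 → D#6
Eb4 → C6
Bbb3 → Gb5
D4 → B5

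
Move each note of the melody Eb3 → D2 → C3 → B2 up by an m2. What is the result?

Fb3 Eb2 Db3 C3

Eb3 to Fb3
D2 to Eb2
C3 to Db3
B2 to C3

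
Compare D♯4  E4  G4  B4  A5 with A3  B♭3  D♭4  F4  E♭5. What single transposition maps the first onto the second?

down an augmented fourth

Take the first pair: D#4 → A3. D to A spans 4 letter names, so the interval is some kind of fourth.
A3 to D#4 is 6 semitones, which makes it an augmented fourth; the second version is lower, so the direction is down.
Checking another pair — A5 → Eb5 — gives the same interval.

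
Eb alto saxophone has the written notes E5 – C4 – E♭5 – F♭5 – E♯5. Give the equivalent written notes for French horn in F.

D5 Bb3 Db5 Ebb5 D#5

First find concert pitch: the Eb alto saxophone sounds a major sixth below written, so E5 C4 E♭5 F♭5 E♯5 sounds G4 Eb3 Gb4 Abb4 G#4.
Then write for French horn in F: it sounds a perfect fifth below written, so the part must be a perfect fifth above concert.
G4 → D5
Eb3 → Bb3
Gb4 → Db5
Abb4 → Ebb5
G#4 → D#5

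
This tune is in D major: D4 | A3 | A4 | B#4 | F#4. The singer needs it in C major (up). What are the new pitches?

C5 G4 G5 A#5 E5

D major to C major up is a minor seventh, so every note moves up by that interval.
D4 gives C5
A3 gives G4
A4 gives G5
B#4 gives A#5
F#4 gives E5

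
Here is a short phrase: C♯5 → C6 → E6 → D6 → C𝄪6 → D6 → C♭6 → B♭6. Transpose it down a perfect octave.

A perfect octave down from C#5 gives C#4.
C6 down a perfect octave is C5.
E6: an octave down reaches E, and 12 semitones makes it E5.
D6 down a perfect octave is D5.
A perfect octave down from C##6 gives C##5.
D6: an octave down reaches D, and 12 semitones makes it D5.
A perfect octave down from Cb6 gives Cb5.
Bb6 down a perfect octave is Bb5.

C#4 C5 E5 D5 C##5 D5 Cb5 Bb5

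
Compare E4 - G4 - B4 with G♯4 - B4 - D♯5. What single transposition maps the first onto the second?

From E4 to G#4 is 3 letter names — a third of some quality.
E4 to G#4 is 4 semitones, which makes it a major third; the second version is higher, so the direction is up.
Checking another pair — B4 → D#5 — gives the same interval.

up a major third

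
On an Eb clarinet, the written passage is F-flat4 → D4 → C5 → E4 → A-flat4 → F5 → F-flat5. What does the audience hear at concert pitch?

Written C4 on the Eb clarinet sounds as Eb4, a minor third higher; apply that shift to every note.
Fb4 -> Abb4
D4 -> F4
C5 -> Eb5
E4 -> G4
Ab4 -> Cb5
F5 -> Ab5
Fb5 -> Abb5

Abb4 F4 Eb5 G4 Cb5 Ab5 Abb5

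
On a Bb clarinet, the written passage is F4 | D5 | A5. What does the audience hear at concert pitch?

Eb4 C5 G5

The Bb clarinet sounds a major second below written, so transpose each written note down a major second.
F4 → Eb4
D5 → C5
A5 → G5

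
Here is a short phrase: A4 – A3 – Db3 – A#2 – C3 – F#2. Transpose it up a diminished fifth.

Eb5 Eb4 Abb3 E3 Gb3 C3

A4 up a diminished fifth is Eb5.
A diminished fifth up from A3 gives Eb4.
Db3: a fifth up reaches A, and 6 semitones makes it Abb3.
A diminished fifth up from A#2 gives E3.
C3 up a diminished fifth is Gb3.
A diminished fifth up from F#2 gives C3.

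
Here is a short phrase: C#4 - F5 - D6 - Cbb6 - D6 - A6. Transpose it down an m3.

A#3 D5 B5 Abb5 B5 F#6

C#4 to A#3
F5 to D5
D6 to B5
Cbb6 to Abb5
D6 to B5
A6 to F#6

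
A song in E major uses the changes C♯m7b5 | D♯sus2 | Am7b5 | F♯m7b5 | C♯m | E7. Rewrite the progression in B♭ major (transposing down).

E major down to B♭ major is an augmented fourth; each chord root moves by that interval while the quality stays the same.
C♯m7b5: root C♯ down an augmented fourth → G, giving Gm7b5.
D♯sus2: root D♯ down an augmented fourth → A, giving Asus2.
Am7b5: root A down an augmented fourth → Eb, giving Ebm7b5.
F♯m7b5: root F♯ down an augmented fourth → C, giving Cm7b5.
C♯m: root C♯ down an augmented fourth → G, giving Gm.
E7: root E down an augmented fourth → Bb, giving Bb7.

Gm7b5 Asus2 Ebm7b5 Cm7b5 Gm Bb7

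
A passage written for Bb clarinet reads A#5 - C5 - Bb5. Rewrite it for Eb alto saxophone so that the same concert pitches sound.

First find concert pitch: the Bb clarinet sounds a major second below written, so A#5 C5 Bb5 sounds G#5 Bb4 Ab5.
Then write for Eb alto saxophone: it sounds a major sixth below written, so the part must be a major sixth above concert.
G#5 → E#6
Bb4 → G5
Ab5 → F6

E#6 G5 F6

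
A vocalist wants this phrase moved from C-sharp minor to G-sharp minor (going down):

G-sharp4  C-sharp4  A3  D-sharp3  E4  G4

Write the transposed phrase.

D#4 G#3 E3 A#2 B3 D4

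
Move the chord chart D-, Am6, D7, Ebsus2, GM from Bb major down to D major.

F#- C#m6 F#7 Gsus2 BM

Bb major down to D major is a minor sixth; each chord root moves by that interval while the quality stays the same.
D-: root D down a minor sixth → F#, giving F#-.
Am6: root A down a minor sixth → C#, giving C#m6.
D7: root D down a minor sixth → F#, giving F#7.
Ebsus2: root Eb down a minor sixth → G, giving Gsus2.
GM: root G down a minor sixth → B, giving BM.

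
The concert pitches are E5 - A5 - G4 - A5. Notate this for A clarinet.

G5 C6 Bb4 C6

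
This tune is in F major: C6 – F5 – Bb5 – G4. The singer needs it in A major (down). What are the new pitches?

From F down to A is a minor sixth; apply that to each pitch.
C6 → E5
F5 → A4
Bb5 → D5
G4 → B3

E5 A4 D5 B3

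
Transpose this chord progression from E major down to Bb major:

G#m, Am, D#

Dm Ebm A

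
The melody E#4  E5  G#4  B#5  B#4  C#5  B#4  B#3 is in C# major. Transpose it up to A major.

C#5 C6 E5 G#6 G#5 A5 G#5 G#4

From C# up to A is a minor sixth; apply that to each pitch.
E#4 becomes C#5
E5 becomes C6
G#4 becomes E5
B#5 becomes G#6
B#4 becomes G#5
C#5 becomes A5
B#4 becomes G#5
B#3 becomes G#4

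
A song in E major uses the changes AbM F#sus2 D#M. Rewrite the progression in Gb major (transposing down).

CbbM Absus2 FM

E major down to Gb major is an augmented sixth; each chord root moves by that interval while the quality stays the same.
AbM: root Ab down an augmented sixth → Cbb, giving CbbM.
F#sus2: root F# down an augmented sixth → Ab, giving Absus2.
D#M: root D# down an augmented sixth → F, giving FM.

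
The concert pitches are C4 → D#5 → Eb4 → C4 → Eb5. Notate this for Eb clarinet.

A3 B#4 C4 A3 C5

The Eb clarinet sounds a minor third above written, so the written part must be a minor third below concert — transpose each note down.
C4 -> A3
D#5 -> B#4
Eb4 -> C4
C4 -> A3
Eb5 -> C5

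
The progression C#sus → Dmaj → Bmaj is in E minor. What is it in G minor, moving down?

E minor down to G minor is a major sixth; each chord root moves by that interval while the quality stays the same.
C#sus: root C# down a major sixth → E, giving Esus.
Dmaj: root D down a major sixth → F, giving Fmaj.
Bmaj: root B down a major sixth → D, giving Dmaj.

Esus Fmaj Dmaj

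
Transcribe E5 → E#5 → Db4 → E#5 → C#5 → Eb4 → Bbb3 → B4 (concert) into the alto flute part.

A5 A#5 Gb4 A#5 F#5 Ab4 Ebb4 E5

Written C4 sounds as G3 on the alto flute, so concert pitches are written a perfect fourth up.
E5 to A5
E#5 to A#5
Db4 to Gb4
E#5 to A#5
C#5 to F#5
Eb4 to Ab4
Bbb3 to Ebb4
B4 to E5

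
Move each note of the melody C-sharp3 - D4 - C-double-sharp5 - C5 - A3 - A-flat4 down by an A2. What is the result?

An augmented second down from C#3 gives Bb2.
An augmented second down from D4 gives Cb4.
C##5 down an augmented second is B4.
C5 down an augmented second is Bbb4.
A3: a second down reaches G, and 3 semitones makes it Gb3.
Ab4 down an augmented second is Gbb4.

Bb2 Cb4 B4 Bbb4 Gb3 Gbb4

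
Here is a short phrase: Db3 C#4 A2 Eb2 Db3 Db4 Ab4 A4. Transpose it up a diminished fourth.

Gbb3 F4 Db3 Abb2 Gbb3 Gbb4 Dbb5 Db5

Db3 up a diminished fourth is Gbb3.
A diminished fourth up from C#4 gives F4.
A2: a fourth up reaches D, and 4 semitones makes it Db3.
Eb2: a fourth up reaches A, and 4 semitones makes it Abb2.
A diminished fourth up from Db3 gives Gbb3.
Db4 up a diminished fourth is Gbb4.
Ab4 up a diminished fourth is Dbb5.
A4: a fourth up reaches D, and 4 semitones makes it Db5.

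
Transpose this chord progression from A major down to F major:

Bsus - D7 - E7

Gsus Bb7 C7

A major down to F major is a major third; each chord root moves by that interval while the quality stays the same.
Bsus: root B down a major third → G, giving Gsus.
D7: root D down a major third → Bb, giving Bb7.
E7: root E down a major third → C, giving C7.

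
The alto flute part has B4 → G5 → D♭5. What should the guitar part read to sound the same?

F#5 D6 Ab5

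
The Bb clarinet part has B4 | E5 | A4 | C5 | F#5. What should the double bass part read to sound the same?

First find concert pitch: the Bb clarinet sounds a major second below written, so B4 E5 A4 C5 F#5 sounds A4 D5 G4 Bb4 E5.
Then write for double bass: it sounds a perfect octave below written, so the part must be a perfect octave above concert.
A4 → A5
D5 → D6
G4 → G5
Bb4 → Bb5
E5 → E6

A5 D6 G5 Bb5 E6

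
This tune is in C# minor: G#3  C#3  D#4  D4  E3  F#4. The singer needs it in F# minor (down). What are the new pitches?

C#3 F#2 G#3 G3 A2 B3

C# minor to F# minor down is a perfect fifth, so every note moves down by that interval.
G#3 -> C#3
C#3 -> F#2
D#4 -> G#3
D4 -> G3
E3 -> A2
F#4 -> B3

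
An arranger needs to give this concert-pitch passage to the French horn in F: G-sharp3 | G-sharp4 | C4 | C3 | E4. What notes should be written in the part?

The French horn in F sounds a perfect fifth below written, so the written part must be a perfect fifth above concert — transpose each note up.
G#3 -> D#4
G#4 -> D#5
C4 -> G4
C3 -> G3
E4 -> B4

D#4 D#5 G4 G3 B4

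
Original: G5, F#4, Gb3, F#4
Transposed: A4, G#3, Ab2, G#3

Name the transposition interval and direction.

Take the first pair: G5 → A4. G to A spans 7 letter names, so the interval is some kind of seventh.
A4 to G5 is 10 semitones, which makes it a minor seventh; the second version is lower, so the direction is down.
Checking another pair — F#4 → G#3 — gives the same interval.

down a minor seventh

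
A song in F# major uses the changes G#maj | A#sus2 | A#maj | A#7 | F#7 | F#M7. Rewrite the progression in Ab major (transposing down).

F# major down to Ab major is an augmented sixth; each chord root moves by that interval while the quality stays the same.
G#maj: root G# down an augmented sixth → Bb, giving Bbmaj.
A#sus2: root A# down an augmented sixth → C, giving Csus2.
A#maj: root A# down an augmented sixth → C, giving Cmaj.
A#7: root A# down an augmented sixth → C, giving C7.
F#7: root F# down an augmented sixth → Ab, giving Ab7.
F#M7: root F# down an augmented sixth → Ab, giving AbM7.

Bbmaj Csus2 Cmaj C7 Ab7 AbM7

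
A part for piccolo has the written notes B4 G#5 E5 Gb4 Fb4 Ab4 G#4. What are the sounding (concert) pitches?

Written C4 on the piccolo sounds as C5, a perfect octave higher; apply that shift to every note.
B4 to B5
G#5 to G#6
E5 to E6
Gb4 to Gb5
Fb4 to Fb5
Ab4 to Ab5
G#4 to G#5

B5 G#6 E6 Gb5 Fb5 Ab5 G#5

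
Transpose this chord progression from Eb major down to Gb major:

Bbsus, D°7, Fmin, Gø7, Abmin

Eb major down to Gb major is a major sixth; each chord root moves by that interval while the quality stays the same.
Bbsus: root Bb down a major sixth → Db, giving Dbsus.
D°7: root D down a major sixth → F, giving F°7.
Fmin: root F down a major sixth → Ab, giving Abmin.
Gø7: root G down a major sixth → Bb, giving Bbø7.
Abmin: root Ab down a major sixth → Cb, giving Cbmin.

Dbsus F°7 Abmin Bbø7 Cbmin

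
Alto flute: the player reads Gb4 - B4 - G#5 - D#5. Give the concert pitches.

Db4 F#4 D#5 A#4

The alto flute sounds a perfect fourth below written, so transpose each written note down a perfect fourth.
Gb4 → Db4
B4 → F#4
G#5 → D#5
D#5 → A#4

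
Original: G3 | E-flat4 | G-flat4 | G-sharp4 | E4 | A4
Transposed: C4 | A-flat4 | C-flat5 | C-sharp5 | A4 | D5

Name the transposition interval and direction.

Take the first pair: G3 → C4. G to C spans 4 letter names, so the interval is some kind of fourth.
G3 to C4 is 5 semitones, which makes it a perfect fourth; the second version is higher, so the direction is up.
Checking another pair — A4 → D5 — gives the same interval.

up a perfect fourth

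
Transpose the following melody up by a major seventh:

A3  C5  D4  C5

G#4 B5 C#5 B5

A major seventh up from A3 gives G#4.
A major seventh up from C5 gives B5.
D4: a seventh up reaches C, and 11 semitones makes it C#5.
C5: a seventh up reaches B, and 11 semitones makes it B5.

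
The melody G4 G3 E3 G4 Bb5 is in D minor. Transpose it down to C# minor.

From D down to C# is a minor second; apply that to each pitch.
G4 -> F#4
G3 -> F#3
E3 -> D#3
G4 -> F#4
Bb5 -> A5

F#4 F#3 D#3 F#4 A5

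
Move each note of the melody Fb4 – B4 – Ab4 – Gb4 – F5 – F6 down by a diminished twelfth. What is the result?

Fb4 down a diminished twelfth is Bb2.
A diminished twelfth down from B4 gives E#3.
Ab4: a twelfth down reaches D, and 18 semitones makes it D3.
Gb4: a twelfth down reaches C, and 18 semitones makes it C3.
A diminished twelfth down from F5 gives B3.
A diminished twelfth down from F6 gives B4.

Bb2 E#3 D3 C3 B3 B4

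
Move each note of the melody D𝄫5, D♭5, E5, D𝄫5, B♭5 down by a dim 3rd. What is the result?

Dbb5 -> Bb4
Db5 -> B4
E5 -> C##5
Dbb5 -> Bb4
Bb5 -> G#5

Bb4 B4 C##5 Bb4 G#5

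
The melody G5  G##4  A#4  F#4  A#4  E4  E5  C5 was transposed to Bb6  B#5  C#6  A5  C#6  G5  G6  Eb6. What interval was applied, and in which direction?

From G5 to Bb6 is 10 letter names — a tenth of some quality.
G5 to Bb6 is 15 semitones, which makes it a minor tenth; the second version is higher, so the direction is up.
Checking another pair — C5 → Eb6 — gives the same interval.

up a minor tenth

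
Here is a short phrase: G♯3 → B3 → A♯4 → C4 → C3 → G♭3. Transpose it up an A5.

D##4 F##4 E##5 G#4 G#3 D4

An augmented fifth up from G#3 gives D##4.
B3: a fifth up reaches F, and 8 semitones makes it F##4.
A#4 up an augmented fifth is E##5.
C4 up an augmented fifth is G#4.
C3: a fifth up reaches G, and 8 semitones makes it G#3.
Gb3: a fifth up reaches D, and 8 semitones makes it D4.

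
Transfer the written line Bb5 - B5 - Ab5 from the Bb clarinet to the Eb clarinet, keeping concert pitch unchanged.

F5 F#5 Eb5

First find concert pitch: the Bb clarinet sounds a major second below written, so Bb5 B5 Ab5 sounds Ab5 A5 Gb5.
Then write for Eb clarinet: it sounds a minor third above written, so the part must be a minor third below concert.
Ab5 → F5
A5 → F#5
Gb5 → Eb5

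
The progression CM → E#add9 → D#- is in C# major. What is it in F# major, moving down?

FM A#add9 G#-

C# major down to F# major is a perfect fifth; each chord root moves by that interval while the quality stays the same.
CM: root C down a perfect fifth → F, giving FM.
E#add9: root E# down a perfect fifth → A#, giving A#add9.
D#-: root D# down a perfect fifth → G#, giving G#-.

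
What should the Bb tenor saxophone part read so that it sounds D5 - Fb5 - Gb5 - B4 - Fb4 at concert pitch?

E6 Gb6 Ab6 C#6 Gb5

Written C4 sounds as Bb2 on the Bb tenor saxophone, so concert pitches are written a major ninth up.
D5 gives E6
Fb5 gives Gb6
Gb5 gives Ab6
B4 gives C#6
Fb4 gives Gb5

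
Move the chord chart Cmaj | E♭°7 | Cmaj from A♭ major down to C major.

A♭ major down to C major is a minor sixth; each chord root moves by that interval while the quality stays the same.
Cmaj: root C down a minor sixth → E, giving Emaj.
E♭°7: root E♭ down a minor sixth → G, giving G°7.
Cmaj: root C down a minor sixth → E, giving Emaj.

Emaj G°7 Emaj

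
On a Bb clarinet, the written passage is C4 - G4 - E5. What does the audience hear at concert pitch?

Written C4 on the Bb clarinet sounds as Bb3, a major second lower; apply that shift to every note.
C4 to Bb3
G4 to F4
E5 to D5

Bb3 F4 D5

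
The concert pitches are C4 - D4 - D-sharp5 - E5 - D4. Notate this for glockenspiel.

C2 D2 D#3 E3 D2

The glockenspiel sounds a perfect fifteenth above written, so the written part must be a perfect fifteenth below concert — transpose each note down.
C4 to C2
D4 to D2
D#5 to D#3
E5 to E3
D4 to D2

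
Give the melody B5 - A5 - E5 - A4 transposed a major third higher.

B5: a third up reaches D, and 4 semitones makes it D#6.
A major third up from A5 gives C#6.
E5: a third up reaches G, and 4 semitones makes it G#5.
A major third up from A4 gives C#5.

D#6 C#6 G#5 C#5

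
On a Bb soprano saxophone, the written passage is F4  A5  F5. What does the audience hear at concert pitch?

Eb4 G5 Eb5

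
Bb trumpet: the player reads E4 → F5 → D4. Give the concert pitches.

D4 Eb5 C4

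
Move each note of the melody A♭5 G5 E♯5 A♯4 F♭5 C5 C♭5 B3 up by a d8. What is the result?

Ab5 to Abb6
G5 to Gb6
E#5 to E6
A#4 to A5
Fb5 to Fbb6
C5 to Cb6
Cb5 to Cbb6
B3 to Bb4

Abb6 Gb6 E6 A5 Fbb6 Cb6 Cbb6 Bb4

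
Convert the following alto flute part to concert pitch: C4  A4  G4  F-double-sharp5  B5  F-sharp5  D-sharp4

G3 E4 D4 C##5 F#5 C#5 A#3

The alto flute sounds a perfect fourth below written, so transpose each written note down a perfect fourth.
C4 to G3
A4 to E4
G4 to D4
F##5 to C##5
B5 to F#5
F#5 to C#5
D#4 to A#3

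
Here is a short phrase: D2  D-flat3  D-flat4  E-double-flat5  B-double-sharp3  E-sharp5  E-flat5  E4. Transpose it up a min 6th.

D2 gives Bb2
Db3 gives Bbb3
Db4 gives Bbb4
Ebb5 gives Cbb6
B##3 gives G##4
E#5 gives C#6
Eb5 gives Cb6
E4 gives C5

Bb2 Bbb3 Bbb4 Cbb6 G##4 C#6 Cb6 C5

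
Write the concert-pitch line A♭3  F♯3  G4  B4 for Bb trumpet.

Bb3 G#3 A4 C#5

Written C4 sounds as Bb3 on the Bb trumpet, so concert pitches are written a major second up.
Ab3 gives Bb3
F#3 gives G#3
G4 gives A4
B4 gives C#5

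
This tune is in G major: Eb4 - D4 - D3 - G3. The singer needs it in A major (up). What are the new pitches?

F4 E4 E3 A3

G major to A major up is a major second, so every note moves up by that interval.
Eb4 becomes F4
D4 becomes E4
D3 becomes E3
G3 becomes A3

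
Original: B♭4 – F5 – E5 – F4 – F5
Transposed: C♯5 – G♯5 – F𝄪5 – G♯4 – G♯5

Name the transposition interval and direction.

up an augmented second

From Bb4 to C#5 is 2 letter names — a second of some quality.
Bb4 to C#5 is 3 semitones, which makes it an augmented second; the second version is higher, so the direction is up.
Checking another pair — F5 → G#5 — gives the same interval.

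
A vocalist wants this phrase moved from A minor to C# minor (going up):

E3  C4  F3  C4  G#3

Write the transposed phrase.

From A up to C# is a major third; apply that to each pitch.
E3 -> G#3
C4 -> E4
F3 -> A3
C4 -> E4
G#3 -> B#3

G#3 E4 A3 E4 B#3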